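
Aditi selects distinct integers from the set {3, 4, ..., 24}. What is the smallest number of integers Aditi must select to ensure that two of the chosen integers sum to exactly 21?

15

Two chosen integers sum to 21 exactly when both halves of some pair {x, 21−x} with 3 ≤ x ≤ 21−x ≤ 18 are chosen — 8 such pairs.
The remaining 6 elements (those with no distinct partner in range) can never complete a 21-sum, so the worst case takes all of them and one from each pair: 6 + 8 = 14.
Pigeonhole: the 15th integer has to be the second member of some pair, so 14 + 1 = 15.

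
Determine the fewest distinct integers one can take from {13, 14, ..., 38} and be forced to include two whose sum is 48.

Group the elements by complementary pair {x, 48−x}: {13,35}, {14,34}, {15,33}, …, giving 11 two-element pairs, the single value 24 (it cannot pair with itself since the integers are distinct), and 3 integers whose partner 48−x falls outside [13,38].
By the pigeonhole principle, treating each of those 15 groups as a pigeonhole, one can pick one integer per group — 15 integers — with no two summing to 48.
The 16th integer lands in an occupied pair, forcing a sum of 48.

16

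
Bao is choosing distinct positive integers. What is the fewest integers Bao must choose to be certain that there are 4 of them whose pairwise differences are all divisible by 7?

22

Integers whose pairwise differences are multiples of 7 are exactly those sharing a remainder mod 7. By the pigeonhole principle, the 7 residue classes mod 7 are the pigeonholes.
With 21 integers one could put 3 in each residue class and have no class reach 4.
The 22nd integer pushes some class to 4, so 7·3 + 1 = 22.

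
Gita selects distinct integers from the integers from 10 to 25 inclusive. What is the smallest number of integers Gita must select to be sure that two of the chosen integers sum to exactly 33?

Group the elements by complementary pair {x, 33−x}: {10,23}, {11,22}, {12,21}, …, giving 7 two-element pairs and 2 integers whose partner 33−x falls outside [10,25].
Pigeonhole: treating each of those 9 groups as a pigeonhole, one can pick one integer per group — 9 integers — with no two summing to 33.
The 10th integer lands in an occupied pair, forcing a sum of 33.

10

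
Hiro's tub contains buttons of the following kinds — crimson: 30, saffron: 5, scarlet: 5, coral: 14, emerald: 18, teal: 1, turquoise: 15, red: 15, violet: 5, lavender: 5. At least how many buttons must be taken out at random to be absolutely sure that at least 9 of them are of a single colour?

The 10 colours are the holes; the buttons drawn are the pigeons.
To avoid 9 of any one colour, the worst case takes at most 8 of each colour, or every button of a colour that has fewer than 8.
That gives 8 + 5 + 5 + 8 + 8 + 1 + 8 + 8 + 5 + 5 = 61 buttons with no colour reaching 9.
The next button forces some colour to 9, so 61 + 1 = 62.

62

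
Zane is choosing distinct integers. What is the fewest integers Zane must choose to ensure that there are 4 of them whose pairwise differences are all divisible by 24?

73

Integers whose pairwise differences are multiples of 24 are exactly those sharing a remainder mod 24. By pigeonhole, the 24 residue classes mod 24 are the pigeonholes.
With 72 integers one could put 3 in each residue class and have no class reach 4.
The 73rd integer pushes some class to 4, so 24·3 + 1 = 73.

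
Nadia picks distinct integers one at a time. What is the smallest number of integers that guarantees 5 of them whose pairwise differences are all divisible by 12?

49

Integers whose pairwise differences are multiples of 12 are exactly those sharing a remainder mod 12. Pigeonhole: the 12 residue classes mod 12 are the pigeonholes.
With 48 integers one could put 4 in each residue class and have no class reach 5.
The 49th integer pushes some class to 5, so 12·4 + 1 = 49.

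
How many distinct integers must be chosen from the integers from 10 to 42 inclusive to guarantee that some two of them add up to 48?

A set avoiding the sum 48 can contain at most one of each pair {x, 48−x}, plus the 5 elements whose complement lies outside the range or equal to its own complement.
The integers 24, …, 42 (19 of them) are such a set: any two sum to at least 24+25 = 49 > 48.
By pigeonhole, any 20th integer completes one of the 14 pairs, so 20 choices force a sum of 48.

20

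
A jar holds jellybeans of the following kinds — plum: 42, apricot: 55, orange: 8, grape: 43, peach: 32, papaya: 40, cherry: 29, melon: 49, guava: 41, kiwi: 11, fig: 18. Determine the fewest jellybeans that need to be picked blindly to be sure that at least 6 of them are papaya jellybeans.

334

In the worst case for collecting papaya jellybeans, every non-papaya jellybean comes out first.
There are 42 + 55 + 8 + 43 + 32 + 29 + 49 + 41 + 11 + 18 = 328 non-papaya jellybeans altogether.
After those, each further jellybean must be papaya, so 328 + 6 = 334 draws guarantee 6 papaya jellybeans.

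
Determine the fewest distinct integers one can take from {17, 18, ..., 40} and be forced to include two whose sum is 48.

18

Group the elements by complementary pair {x, 48−x}: {17,31}, {18,30}, {19,29}, …, giving 7 two-element pairs, the single value 24 (it cannot pair with itself since the integers are distinct), and 9 integers whose partner 48−x falls outside [17,40].
By pigeonhole, treating each of those 17 groups as a pigeonhole, one can pick one integer per group — 17 integers — with no two summing to 48.
The 18th integer lands in an occupied pair, forcing a sum of 48.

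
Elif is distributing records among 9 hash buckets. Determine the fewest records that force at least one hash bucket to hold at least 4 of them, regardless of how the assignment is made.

With 27 records one could put exactly 3 in each of the 9 hash buckets, and no hash bucket would reach 4.
By the pigeonhole principle, one more record must land in a hash bucket that already has 3, giving it 4.
So 9 × 3 + 1 = 28 records are required.

28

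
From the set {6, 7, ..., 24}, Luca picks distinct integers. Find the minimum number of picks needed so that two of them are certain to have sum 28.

12

Group the elements by complementary pair {x, 28−x}: {6,22}, {7,21}, {8,20}, …, giving 8 two-element pairs, the single value 14 (it cannot pair with itself since the integers are distinct), and 2 integers whose partner 28−x falls outside [6,24].
Treating each of those 11 groups as a pigeonhole, one can pick one integer per group — 11 integers — with no two summing to 28.
The 12th integer lands in an occupied pair, forcing a sum of 28.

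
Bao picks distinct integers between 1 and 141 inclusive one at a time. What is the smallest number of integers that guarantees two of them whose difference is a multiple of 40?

Integers whose pairwise differences are multiples of 40 are exactly those sharing a remainder mod 40. The 40 residue classes mod 40 are the pigeonholes.
With 40 integers one could put 1 in each residue class and have no class reach 2.
The 41st integer pushes some class to 2, so 40·1 + 1 = 41.

41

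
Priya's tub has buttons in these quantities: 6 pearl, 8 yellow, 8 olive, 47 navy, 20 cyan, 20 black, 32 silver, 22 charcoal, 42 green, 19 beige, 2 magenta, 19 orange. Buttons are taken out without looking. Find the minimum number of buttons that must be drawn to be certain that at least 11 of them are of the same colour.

Put each drawn button into a box by colour. The largest draw with every box below 11 takes min(count, 10) from each colour; colours with fewer than 10 contribute all they have.
Σ min(cᵢ, 10) = 6 + 8 + 8 + 10 + 10 + 10 + 10 + 10 + 10 + 10 + 2 + 10 = 104.
Draw number 104 + 1 = 105 must push one box to 11.

105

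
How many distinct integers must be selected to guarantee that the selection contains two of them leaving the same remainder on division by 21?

22

The 21 residue classes mod 21 are the pigeonholes.
With 21 integers one could put 1 in each residue class and have no class reach 2.
The 22nd integer pushes some class to 2, so 21·1 + 1 = 22.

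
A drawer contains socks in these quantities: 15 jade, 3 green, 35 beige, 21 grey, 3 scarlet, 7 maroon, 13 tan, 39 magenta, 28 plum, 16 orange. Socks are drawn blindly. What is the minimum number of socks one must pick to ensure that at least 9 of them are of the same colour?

70

An adversary could hand out at most 8 socks per colour (green, scarlet, maroon run out sooner): 8 + 3 + 8 + 8 + 3 + 7 + 8 + 8 + 8 + 8 = 69 socks and still no colour has 9.
Pigeonhole: one more sock lands in a colour already at 8, so 70 draws are enough and 69 are not.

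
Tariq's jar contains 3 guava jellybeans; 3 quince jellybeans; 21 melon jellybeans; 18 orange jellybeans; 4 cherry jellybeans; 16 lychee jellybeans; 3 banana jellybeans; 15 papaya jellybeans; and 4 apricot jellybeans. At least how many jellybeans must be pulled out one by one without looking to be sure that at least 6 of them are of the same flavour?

Pigeonhole: put each drawn jellybean into a box by flavour. The largest draw with every box below 6 takes min(count, 5) from each flavour; flavours with fewer than 5 contribute all they have.
Σ min(cᵢ, 5) = 3 + 3 + 5 + 5 + 4 + 5 + 3 + 5 + 4 = 37.
Draw number 37 + 1 = 38 must push one box to 6.

38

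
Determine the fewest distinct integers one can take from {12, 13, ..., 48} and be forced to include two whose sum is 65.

22

Group the elements by complementary pair {x, 65−x}: {17,48}, {18,47}, {19,46}, …, giving 16 two-element pairs and 5 integers whose partner 65−x falls outside [12,48].
By pigeonhole, treating each of those 21 groups as a pigeonhole, one can pick one integer per group — 21 integers — with no two summing to 65.
The 22nd integer lands in an occupied pair, forcing a sum of 65.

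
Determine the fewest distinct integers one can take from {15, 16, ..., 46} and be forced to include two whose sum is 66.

20

Group the elements by complementary pair {x, 66−x}: {20,46}, {21,45}, {22,44}, …, giving 13 two-element pairs, the single value 33 (it cannot pair with itself since the integers are distinct), and 5 integers whose partner 66−x falls outside [15,46].
By pigeonhole, treating each of those 19 groups as a pigeonhole, one can pick one integer per group — 19 integers — with no two summing to 66.
The 20th integer lands in an occupied pair, forcing a sum of 66.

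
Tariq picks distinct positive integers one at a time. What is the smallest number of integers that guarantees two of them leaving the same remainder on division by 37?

38

The 37 residue classes mod 37 are the pigeonholes.
With 37 integers one could put 1 in each residue class and have no class reach 2.
The 38th integer pushes some class to 2, so 37·1 + 1 = 38.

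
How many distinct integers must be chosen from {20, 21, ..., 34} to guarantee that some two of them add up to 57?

A set avoiding the sum 57 can contain at most one of each pair {x, 57−x}, plus the 3 elements whose complement lies outside the range.
The integers 20, …, 28 (9 of them) are such a set: any two sum to at least 20+21 = 41 and at most 27+28 = 55 < 57.
Any 10th integer completes one of the 6 pairs, so 10 choices force a sum of 57.

10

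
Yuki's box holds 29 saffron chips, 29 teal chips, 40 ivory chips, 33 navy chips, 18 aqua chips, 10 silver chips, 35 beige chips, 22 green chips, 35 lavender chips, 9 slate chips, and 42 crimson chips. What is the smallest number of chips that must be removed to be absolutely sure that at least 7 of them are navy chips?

276

In the worst case for collecting navy chips, every non-navy chip comes out first.
There are 29 + 29 + 40 + 18 + 10 + 35 + 22 + 35 + 9 + 42 = 269 non-navy chips altogether.
After those, each further chip must be navy, so 269 + 7 = 276 draws guarantee 7 navy chips.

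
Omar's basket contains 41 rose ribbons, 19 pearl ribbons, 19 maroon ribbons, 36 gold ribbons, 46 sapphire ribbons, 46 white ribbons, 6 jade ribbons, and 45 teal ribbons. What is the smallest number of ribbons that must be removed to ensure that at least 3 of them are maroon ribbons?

242

In the worst case for collecting maroon ribbons, every non-maroon ribbon comes out first.
There are 41 + 19 + 36 + 46 + 46 + 6 + 45 = 239 non-maroon ribbons altogether.
After those, each further ribbon must be maroon, so 239 + 3 = 242 draws guarantee 3 maroon ribbons.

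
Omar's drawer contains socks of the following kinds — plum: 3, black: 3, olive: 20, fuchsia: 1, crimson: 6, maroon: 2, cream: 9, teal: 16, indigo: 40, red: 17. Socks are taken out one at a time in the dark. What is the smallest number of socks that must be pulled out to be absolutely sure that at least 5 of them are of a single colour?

Put each drawn sock into a box by colour. The largest draw with every box below 5 takes min(count, 4) from each colour; colours with fewer than 4 contribute all they have.
Σ min(cᵢ, 4) = 3 + 3 + 4 + 1 + 4 + 2 + 4 + 4 + 4 + 4 = 33.
Draw number 33 + 1 = 34 must push one box to 5.

34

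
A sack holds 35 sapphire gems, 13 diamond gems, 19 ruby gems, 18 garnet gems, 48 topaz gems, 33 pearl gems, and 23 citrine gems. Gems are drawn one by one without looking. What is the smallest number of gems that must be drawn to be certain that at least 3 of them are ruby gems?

In the worst case for collecting ruby gems, every non-ruby gem comes out first.
There are 35 + 13 + 18 + 48 + 33 + 23 = 170 non-ruby gems altogether.
After those, each further gem must be ruby, so 170 + 3 = 173 draws guarantee 3 ruby gems.

173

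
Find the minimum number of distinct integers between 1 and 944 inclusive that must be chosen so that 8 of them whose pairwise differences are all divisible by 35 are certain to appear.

Integers whose pairwise differences are multiples of 35 are exactly those sharing a remainder mod 35. By the pigeonhole principle, the 35 residue classes mod 35 are the pigeonholes.
With 245 integers one could put 7 in each residue class and have no class reach 8.
The 246th integer pushes some class to 8, so 35·7 + 1 = 246.

246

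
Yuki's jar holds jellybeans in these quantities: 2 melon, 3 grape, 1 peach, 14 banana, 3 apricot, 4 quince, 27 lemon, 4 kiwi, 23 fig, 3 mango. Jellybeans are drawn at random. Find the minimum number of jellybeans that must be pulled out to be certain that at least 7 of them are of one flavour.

39

Put each drawn jellybean into a box by flavour. The largest draw with every box below 7 takes min(count, 6) from each flavour; flavours with fewer than 6 contribute all they have.
Σ min(cᵢ, 6) = 2 + 3 + 1 + 6 + 3 + 4 + 6 + 4 + 6 + 3 = 38.
Draw number 38 + 1 = 39 must push one box to 7.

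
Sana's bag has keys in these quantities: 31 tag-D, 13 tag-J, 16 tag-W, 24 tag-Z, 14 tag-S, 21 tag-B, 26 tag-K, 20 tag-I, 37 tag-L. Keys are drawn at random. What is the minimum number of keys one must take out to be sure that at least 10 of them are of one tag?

82

An adversary could hand out at most 9 keys per tag: 9 + 9 + 9 + 9 + 9 + 9 + 9 + 9 + 9 = 81 keys and still no tag has 10.
Pigeonhole: one more key lands in a tag already at 9, so 82 draws are enough and 81 are not.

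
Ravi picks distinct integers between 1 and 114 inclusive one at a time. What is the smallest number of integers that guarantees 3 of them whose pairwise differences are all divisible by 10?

21

Integers whose pairwise differences are multiples of 10 are exactly those sharing a remainder mod 10. Pigeonhole: the 10 residue classes mod 10 are the pigeonholes.
With 20 integers one could put 2 in each residue class and have no class reach 3.
The 21st integer pushes some class to 3, so 10·2 + 1 = 21.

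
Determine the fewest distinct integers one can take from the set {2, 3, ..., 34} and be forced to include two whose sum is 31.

20

Two chosen integers sum to 31 exactly when both halves of some pair {x, 31−x} with 2 ≤ x ≤ 31−x ≤ 29 are chosen — 14 such pairs.
The remaining 5 elements (those with no distinct partner in range) can never complete a 31-sum, so the worst case takes all of them and one from each pair: 5 + 14 = 19.
The 20th integer has to be the second member of some pair, so 19 + 1 = 20.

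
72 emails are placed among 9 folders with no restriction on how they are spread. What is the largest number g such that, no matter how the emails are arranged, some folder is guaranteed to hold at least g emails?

8

The 9 folders are the holes and the 72 emails are the pigeons.
If every folder held at most 7 emails, the total would be at most 9 × 7 = 63, which is less than 72.
So some folder holds at least ⌈72/9⌉ = 8 emails.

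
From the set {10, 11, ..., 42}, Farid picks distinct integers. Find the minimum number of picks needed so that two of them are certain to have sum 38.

25

Two chosen integers sum to 38 exactly when both halves of some pair {x, 38−x} with 10 ≤ x ≤ 38−x ≤ 28 are chosen — 9 such pairs.
The remaining 15 elements (those with no distinct partner in range) can never complete a 38-sum, so the worst case takes all of them and one from each pair: 15 + 9 = 24.
The 25th integer has to be the second member of some pair, so 24 + 1 = 25.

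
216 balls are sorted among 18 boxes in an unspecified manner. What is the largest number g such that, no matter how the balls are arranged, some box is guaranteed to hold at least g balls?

12

The 18 boxes are the holes and the 216 balls are the pigeons.
If every box held at most 11 balls, the total would be at most 18 × 11 = 198, which is less than 216.
So some box holds at least ⌈216/18⌉ = 12 balls.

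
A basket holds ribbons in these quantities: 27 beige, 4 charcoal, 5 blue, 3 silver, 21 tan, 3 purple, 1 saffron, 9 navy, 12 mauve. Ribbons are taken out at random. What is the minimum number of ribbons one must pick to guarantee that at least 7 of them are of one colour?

41

An adversary could hand out at most 6 ribbons per colour (5 colours run out sooner): 6 + 4 + 5 + 3 + 6 + 3 + 1 + 6 + 6 = 40 ribbons and still no colour has 7.
By the pigeonhole principle, one more ribbon lands in a colour already at 6, so 41 draws are enough and 40 are not.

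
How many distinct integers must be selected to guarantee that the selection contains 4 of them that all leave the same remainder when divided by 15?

46

By the pigeonhole principle, the 15 residue classes mod 15 are the pigeonholes.
With 45 integers one could put 3 in each residue class and have no class reach 4.
The 46th integer pushes some class to 4, so 15·3 + 1 = 46.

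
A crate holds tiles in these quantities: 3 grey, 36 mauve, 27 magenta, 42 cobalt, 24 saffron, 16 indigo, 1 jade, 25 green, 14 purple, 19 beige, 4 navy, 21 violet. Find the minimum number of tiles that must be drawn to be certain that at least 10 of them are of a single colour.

An adversary could hand out at most 9 tiles per colour (grey, jade, navy run out sooner): 3 + 9 + 9 + 9 + 9 + 9 + 1 + 9 + 9 + 9 + 4 + 9 = 89 tiles and still no colour has 10.
One more tile lands in a colour already at 9, so 90 draws are enough and 89 are not.

90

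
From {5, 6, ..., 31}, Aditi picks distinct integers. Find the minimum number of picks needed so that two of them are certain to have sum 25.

20

A set avoiding the sum 25 can contain at most one of each pair {x, 25−x}, plus the 11 elements whose complement lies outside the range.
The integers 13, …, 31 (19 of them) are such a set: any two sum to at least 13+14 = 27 > 25.
By pigeonhole, any 20th integer completes one of the 8 pairs, so 20 choices force a sum of 25.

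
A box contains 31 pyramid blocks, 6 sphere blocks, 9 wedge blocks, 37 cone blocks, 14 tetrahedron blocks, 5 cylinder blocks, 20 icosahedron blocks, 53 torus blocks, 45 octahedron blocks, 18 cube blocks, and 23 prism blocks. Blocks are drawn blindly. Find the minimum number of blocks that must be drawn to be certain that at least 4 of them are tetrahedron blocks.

In the worst case for collecting tetrahedron blocks, every non-tetrahedron block comes out first.
There are 31 + 6 + 9 + 37 + 5 + 20 + 53 + 45 + 18 + 23 = 247 non-tetrahedron blocks altogether.
After those, each further block must be tetrahedron, so 247 + 4 = 251 draws guarantee 4 tetrahedron blocks.

251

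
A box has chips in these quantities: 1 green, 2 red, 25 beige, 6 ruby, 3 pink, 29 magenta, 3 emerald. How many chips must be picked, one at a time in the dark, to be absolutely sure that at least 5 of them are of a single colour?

22

An adversary could hand out at most 4 chips per colour (4 colours run out sooner): 1 + 2 + 4 + 4 + 3 + 4 + 3 = 21 chips and still no colour has 5.
One more chip lands in a colour already at 4, so 22 draws are enough and 21 are not.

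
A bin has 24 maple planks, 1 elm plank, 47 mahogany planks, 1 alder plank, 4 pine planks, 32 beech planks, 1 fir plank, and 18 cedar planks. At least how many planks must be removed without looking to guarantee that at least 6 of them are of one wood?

The 8 woods are the holes; the planks drawn are the pigeons.
To avoid 6 of any one wood, the worst case takes at most 5 of each wood, or every plank of a wood that has fewer than 5.
That gives 5 + 1 + 5 + 1 + 4 + 5 + 1 + 5 = 27 planks with no wood reaching 6.
The next plank forces some wood to 6, so 27 + 1 = 28.

28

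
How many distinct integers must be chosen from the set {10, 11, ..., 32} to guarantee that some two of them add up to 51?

Two chosen integers sum to 51 exactly when both halves of some pair {x, 51−x} with 19 ≤ x ≤ 51−x ≤ 32 are chosen — 7 such pairs.
The remaining 9 elements (those with no distinct partner in range) can never complete a 51-sum, so the worst case takes all of them and one from each pair: 9 + 7 = 16.
By the pigeonhole principle, the 17th integer has to be the second member of some pair, so 16 + 1 = 17.

17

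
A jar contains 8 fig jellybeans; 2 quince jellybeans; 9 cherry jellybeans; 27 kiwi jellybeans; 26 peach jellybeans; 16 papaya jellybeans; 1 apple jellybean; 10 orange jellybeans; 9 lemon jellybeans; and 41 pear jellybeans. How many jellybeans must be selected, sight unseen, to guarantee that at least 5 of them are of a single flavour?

Put each drawn jellybean into a box by flavour. The largest draw with every box below 5 takes min(count, 4) from each flavour; flavours with fewer than 4 contribute all they have.
Σ min(cᵢ, 4) = 4 + 2 + 4 + 4 + 4 + 4 + 1 + 4 + 4 + 4 = 35.
Draw number 35 + 1 = 36 must push one box to 5.

36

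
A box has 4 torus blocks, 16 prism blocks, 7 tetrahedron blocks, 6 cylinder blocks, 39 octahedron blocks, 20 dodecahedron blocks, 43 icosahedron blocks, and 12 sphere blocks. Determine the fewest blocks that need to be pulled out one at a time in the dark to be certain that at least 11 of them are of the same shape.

Put each drawn block into a box by shape. The largest draw with every box below 11 takes min(count, 10) from each shape; shapes with fewer than 10 contribute all they have.
Σ min(cᵢ, 10) = 4 + 10 + 7 + 6 + 10 + 10 + 10 + 10 = 67.
Draw number 67 + 1 = 68 must push one box to 11.

68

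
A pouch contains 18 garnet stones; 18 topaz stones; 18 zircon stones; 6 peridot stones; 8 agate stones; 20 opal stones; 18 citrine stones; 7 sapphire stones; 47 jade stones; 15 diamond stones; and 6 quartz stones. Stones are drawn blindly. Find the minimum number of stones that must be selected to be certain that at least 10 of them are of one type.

By pigeonhole, put each drawn stone into a box by type. The largest draw with every box below 10 takes min(count, 9) from each type; types with fewer than 9 contribute all they have.
Σ min(cᵢ, 9) = 9 + 9 + 9 + 6 + 8 + 9 + 9 + 7 + 9 + 9 + 6 = 90.
Draw number 90 + 1 = 91 must push one box to 10.

91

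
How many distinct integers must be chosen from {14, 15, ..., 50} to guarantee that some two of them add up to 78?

Two chosen integers sum to 78 exactly when both halves of some pair {x, 78−x} with 28 ≤ x ≤ 78−x ≤ 50 are chosen — 11 such pairs.
The remaining 15 elements (those with no distinct partner in range) can never complete a 78-sum, so the worst case takes all of them and one from each pair: 15 + 11 = 26.
The 27th integer has to be the second member of some pair, so 26 + 1 = 27.

27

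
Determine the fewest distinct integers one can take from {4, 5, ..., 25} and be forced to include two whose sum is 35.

Group the elements by complementary pair {x, 35−x}: {10,25}, {11,24}, {12,23}, …, giving 8 two-element pairs and 6 integers whose partner 35−x falls outside [4,25].
Pigeonhole: treating each of those 14 groups as a pigeonhole, one can pick one integer per group — 14 integers — with no two summing to 35.
The 15th integer lands in an occupied pair, forcing a sum of 35.

15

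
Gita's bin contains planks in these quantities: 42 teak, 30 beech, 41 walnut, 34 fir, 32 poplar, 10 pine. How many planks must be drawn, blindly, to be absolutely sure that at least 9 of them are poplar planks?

In the worst case for collecting poplar planks, every non-poplar plank comes out first.
There are 42 + 30 + 41 + 34 + 10 = 157 non-poplar planks altogether.
After those, each further plank must be poplar, so 157 + 9 = 166 draws guarantee 9 poplar planks.

166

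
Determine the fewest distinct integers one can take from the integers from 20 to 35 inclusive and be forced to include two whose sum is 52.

11

A set avoiding the sum 52 can contain at most one of each pair {x, 52−x}, plus the 4 elements whose complement lies outside the range or equal to its own complement.
The integers 26, …, 35 (10 of them) are such a set: any two sum to at least 26+27 = 53 > 52.
By pigeonhole, any 11th integer completes one of the 6 pairs, so 11 choices force a sum of 52.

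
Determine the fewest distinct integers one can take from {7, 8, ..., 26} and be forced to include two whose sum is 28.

14

Two chosen integers sum to 28 exactly when both halves of some pair {x, 28−x} with 7 ≤ x ≤ 28−x ≤ 21 are chosen — 7 such pairs.
The remaining 6 elements (those with no distinct partner in range) can never complete a 28-sum, so the worst case takes all of them and one from each pair: 6 + 7 = 13.
By pigeonhole, the 14th integer has to be the second member of some pair, so 13 + 1 = 14.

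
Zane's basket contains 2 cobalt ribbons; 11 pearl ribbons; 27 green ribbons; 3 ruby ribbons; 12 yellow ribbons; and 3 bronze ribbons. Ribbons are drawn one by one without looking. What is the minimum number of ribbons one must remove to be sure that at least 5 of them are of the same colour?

An adversary could hand out at most 4 ribbons per colour (cobalt, ruby, bronze run out sooner): 2 + 4 + 4 + 3 + 4 + 3 = 20 ribbons and still no colour has 5.
By pigeonhole, one more ribbon lands in a colour already at 4, so 21 draws are enough and 20 are not.

21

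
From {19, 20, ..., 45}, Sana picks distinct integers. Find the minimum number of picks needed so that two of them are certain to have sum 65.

A set avoiding the sum 65 can contain at most one of each pair {x, 65−x}, plus the 1 element whose complement lies outside the range.
The integers 19, …, 32 (14 of them) are such a set: any two sum to at least 19+20 = 39 and at most 31+32 = 63 < 65.
By pigeonhole, any 15th integer completes one of the 13 pairs, so 15 choices force a sum of 65.

15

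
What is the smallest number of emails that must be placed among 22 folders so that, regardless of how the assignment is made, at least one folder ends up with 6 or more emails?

111

With 110 emails one could put exactly 5 in each of the 22 folders, and no folder would reach 6.
One more email must land in a folder that already has 5, giving it 6.
So 22 × 5 + 1 = 111 emails are required.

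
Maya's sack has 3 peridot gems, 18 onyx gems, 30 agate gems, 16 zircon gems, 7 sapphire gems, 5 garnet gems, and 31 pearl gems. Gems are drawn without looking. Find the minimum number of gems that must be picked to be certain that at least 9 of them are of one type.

48

Put each drawn gem into a box by type. The largest draw with every box below 9 takes min(count, 8) from each type; types with fewer than 8 contribute all they have.
Σ min(cᵢ, 8) = 3 + 8 + 8 + 8 + 7 + 5 + 8 = 47.
Draw number 47 + 1 = 48 must push one box to 9.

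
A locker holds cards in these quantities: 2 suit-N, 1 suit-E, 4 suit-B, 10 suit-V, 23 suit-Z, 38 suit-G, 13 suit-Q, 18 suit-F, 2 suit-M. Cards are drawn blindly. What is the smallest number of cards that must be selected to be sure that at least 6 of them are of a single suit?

An adversary could hand out at most 5 cards per suit (4 suits run out sooner): 2 + 1 + 4 + 5 + 5 + 5 + 5 + 5 + 2 = 34 cards and still no suit has 6.
One more card lands in a suit already at 5, so 35 draws are enough and 34 are not.

35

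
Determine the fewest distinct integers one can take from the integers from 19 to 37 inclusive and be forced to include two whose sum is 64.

A set avoiding the sum 64 can contain at most one of each pair {x, 64−x}, plus the 9 elements whose complement lies outside the range or equal to its own complement.
The integers 19, …, 32 (14 of them) are such a set: any two sum to at least 19+20 = 39 and at most 31+32 = 63 < 64.
Any 15th integer completes one of the 5 pairs, so 15 choices force a sum of 64.

15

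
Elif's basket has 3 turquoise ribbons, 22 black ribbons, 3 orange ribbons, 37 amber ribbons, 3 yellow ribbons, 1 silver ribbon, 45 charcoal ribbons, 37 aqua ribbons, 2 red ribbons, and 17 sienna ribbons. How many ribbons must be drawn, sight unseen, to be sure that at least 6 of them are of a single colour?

38

By pigeonhole, put each drawn ribbon into a box by colour. The largest draw with every box below 6 takes min(count, 5) from each colour; colours with fewer than 5 contribute all they have.
Σ min(cᵢ, 5) = 3 + 5 + 3 + 5 + 3 + 1 + 5 + 5 + 2 + 5 = 37.
Draw number 37 + 1 = 38 must push one box to 6.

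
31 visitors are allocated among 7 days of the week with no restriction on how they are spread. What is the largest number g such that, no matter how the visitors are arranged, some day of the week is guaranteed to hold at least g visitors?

5

The 7 days of the week are the holes and the 31 visitors are the pigeons.
If every day of the week held at most 4 visitors, the total would be at most 7 × 4 = 28, which is less than 31.
So some day of the week holds at least ⌈31/7⌉ = 5 visitors.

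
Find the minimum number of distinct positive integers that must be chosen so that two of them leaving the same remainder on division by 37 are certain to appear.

The 37 residue classes mod 37 are the pigeonholes.
With 37 integers one could put 1 in each residue class and have no class reach 2.
The 38th integer pushes some class to 2, so 37·1 + 1 = 38.

38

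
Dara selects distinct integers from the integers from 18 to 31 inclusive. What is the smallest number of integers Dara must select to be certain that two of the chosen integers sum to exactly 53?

10

Group the elements by complementary pair {x, 53−x}: {22,31}, {23,30}, {24,29}, …, giving 5 two-element pairs and 4 integers whose partner 53−x falls outside [18,31].
By pigeonhole, treating each of those 9 groups as a pigeonhole, one can pick one integer per group — 9 integers — with no two summing to 53.
The 10th integer lands in an occupied pair, forcing a sum of 53.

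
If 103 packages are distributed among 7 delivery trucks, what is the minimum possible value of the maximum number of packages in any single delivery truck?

15

By pigeonhole, the 7 delivery trucks are the holes and the 103 packages are the pigeons.
If every delivery truck held at most 14 packages, the total would be at most 7 × 14 = 98, which is less than 103.
So some delivery truck holds at least ⌈103/7⌉ = 15 packages.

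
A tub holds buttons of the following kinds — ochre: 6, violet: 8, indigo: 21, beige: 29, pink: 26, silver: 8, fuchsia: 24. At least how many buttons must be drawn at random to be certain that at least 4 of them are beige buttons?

97

In the worst case for collecting beige buttons, every non-beige button comes out first.
There are 6 + 8 + 21 + 26 + 8 + 24 = 93 non-beige buttons altogether.
After those, each further button must be beige, so 93 + 4 = 97 draws guarantee 4 beige buttons.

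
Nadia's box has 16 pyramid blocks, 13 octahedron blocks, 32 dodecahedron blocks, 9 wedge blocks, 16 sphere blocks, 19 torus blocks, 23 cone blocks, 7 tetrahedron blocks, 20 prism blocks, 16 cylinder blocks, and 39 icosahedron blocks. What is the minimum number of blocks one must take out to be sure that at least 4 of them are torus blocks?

In the worst case for collecting torus blocks, every non-torus block comes out first.
There are 16 + 13 + 32 + 9 + 16 + 23 + 7 + 20 + 16 + 39 = 191 non-torus blocks altogether.
After those, each further block must be torus, so 191 + 4 = 195 draws guarantee 4 torus blocks.

195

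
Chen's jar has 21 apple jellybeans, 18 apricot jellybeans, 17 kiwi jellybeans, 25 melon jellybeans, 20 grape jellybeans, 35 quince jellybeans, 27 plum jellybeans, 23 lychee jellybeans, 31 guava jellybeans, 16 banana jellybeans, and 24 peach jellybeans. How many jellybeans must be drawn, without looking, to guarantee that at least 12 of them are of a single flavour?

122

By the pigeonhole principle, the 11 flavours are the holes; the jellybeans drawn are the pigeons.
To avoid 12 of any one flavour, the worst case takes at most 11 of each flavour.
That gives 11 + 11 + 11 + 11 + 11 + 11 + 11 + 11 + 11 + 11 + 11 = 121 jellybeans with no flavour reaching 12.
The next jellybean forces some flavour to 12, so 121 + 1 = 122.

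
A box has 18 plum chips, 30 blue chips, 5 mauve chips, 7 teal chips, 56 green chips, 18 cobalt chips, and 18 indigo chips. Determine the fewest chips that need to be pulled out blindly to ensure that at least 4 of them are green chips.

In the worst case for collecting green chips, every non-green chip comes out first.
There are 18 + 30 + 5 + 7 + 18 + 18 = 96 non-green chips altogether.
After those, each further chip must be green, so 96 + 4 = 100 draws guarantee 4 green chips.

100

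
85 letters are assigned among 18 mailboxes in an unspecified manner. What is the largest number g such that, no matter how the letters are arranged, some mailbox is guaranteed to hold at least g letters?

5

The 18 mailboxes are the holes and the 85 letters are the pigeons.
If every mailbox held at most 4 letters, the total would be at most 18 × 4 = 72, which is less than 85.
So some mailbox holds at least ⌈85/18⌉ = 5 letters.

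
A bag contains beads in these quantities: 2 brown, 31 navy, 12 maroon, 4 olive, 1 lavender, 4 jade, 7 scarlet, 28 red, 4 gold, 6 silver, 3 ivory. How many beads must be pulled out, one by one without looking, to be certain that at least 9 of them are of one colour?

56

An adversary could hand out at most 8 beads per colour (8 colours run out sooner): 2 + 8 + 8 + 4 + 1 + 4 + 7 + 8 + 4 + 6 + 3 = 55 beads and still no colour has 9.
Pigeonhole: one more bead lands in a colour already at 8, so 56 draws are enough and 55 are not.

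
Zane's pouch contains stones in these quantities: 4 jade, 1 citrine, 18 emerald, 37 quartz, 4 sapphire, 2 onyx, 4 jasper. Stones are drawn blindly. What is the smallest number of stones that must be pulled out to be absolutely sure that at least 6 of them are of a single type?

An adversary could hand out at most 5 stones per type (5 types run out sooner): 4 + 1 + 5 + 5 + 4 + 2 + 4 = 25 stones and still no type has 6.
One more stone lands in a type already at 5, so 26 draws are enough and 25 are not.

26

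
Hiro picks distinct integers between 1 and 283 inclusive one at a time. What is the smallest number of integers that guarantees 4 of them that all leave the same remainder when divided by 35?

106

The 35 residue classes mod 35 are the pigeonholes.
With 105 integers one could put 3 in each residue class and have no class reach 4.
The 106th integer pushes some class to 4, so 35·3 + 1 = 106.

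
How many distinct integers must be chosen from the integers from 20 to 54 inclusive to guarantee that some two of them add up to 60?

Two chosen integers sum to 60 exactly when both halves of some pair {x, 60−x} with 20 ≤ x ≤ 60−x ≤ 40 are chosen — 10 such pairs.
The remaining 15 elements (those with no distinct partner in range) can never complete a 60-sum, so the worst case takes all of them and one from each pair: 15 + 10 = 25.
The 26th integer has to be the second member of some pair, so 25 + 1 = 26.

26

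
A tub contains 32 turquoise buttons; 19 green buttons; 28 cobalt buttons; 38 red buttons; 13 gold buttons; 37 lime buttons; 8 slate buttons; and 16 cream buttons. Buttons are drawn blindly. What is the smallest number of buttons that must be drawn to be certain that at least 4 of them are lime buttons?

In the worst case for collecting lime buttons, every non-lime button comes out first.
There are 32 + 19 + 28 + 38 + 13 + 8 + 16 = 154 non-lime buttons altogether.
After those, each further button must be lime, so 154 + 4 = 158 draws guarantee 4 lime buttons.

158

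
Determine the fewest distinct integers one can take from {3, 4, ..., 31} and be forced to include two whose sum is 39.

18

Group the elements by complementary pair {x, 39−x}: {8,31}, {9,30}, {10,29}, …, giving 12 two-element pairs and 5 integers whose partner 39−x falls outside [3,31].
By pigeonhole, treating each of those 17 groups as a pigeonhole, one can pick one integer per group — 17 integers — with no two summing to 39.
The 18th integer lands in an occupied pair, forcing a sum of 39.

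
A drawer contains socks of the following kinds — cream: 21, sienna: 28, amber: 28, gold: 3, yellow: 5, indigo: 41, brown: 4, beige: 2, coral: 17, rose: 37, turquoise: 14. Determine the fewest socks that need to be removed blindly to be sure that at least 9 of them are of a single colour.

71

The 11 colours are the holes; the socks drawn are the pigeons.
To avoid 9 of any one colour, the worst case takes at most 8 of each colour, or every sock of a colour that has fewer than 8.
That gives 8 + 8 + 8 + 3 + 5 + 8 + 4 + 2 + 8 + 8 + 8 = 70 socks with no colour reaching 9.
The next sock forces some colour to 9, so 70 + 1 = 71.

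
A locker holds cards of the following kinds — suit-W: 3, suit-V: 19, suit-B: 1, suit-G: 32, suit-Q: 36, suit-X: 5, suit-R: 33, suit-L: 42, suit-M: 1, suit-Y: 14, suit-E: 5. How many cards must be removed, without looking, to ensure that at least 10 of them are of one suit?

70

By the pigeonhole principle, the 11 suits are the holes; the cards drawn are the pigeons.
To avoid 10 of any one suit, the worst case takes at most 9 of each suit, or every card of a suit that has fewer than 9.
That gives 3 + 9 + 1 + 9 + 9 + 5 + 9 + 9 + 1 + 9 + 5 = 69 cards with no suit reaching 10.
The next card forces some suit to 10, so 69 + 1 = 70.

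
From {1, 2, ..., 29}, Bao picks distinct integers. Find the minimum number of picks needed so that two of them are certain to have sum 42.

22

Group the elements by complementary pair {x, 42−x}: {13,29}, {14,28}, {15,27}, …, giving 8 two-element pairs, the single value 21 (it cannot pair with itself since the integers are distinct), and 12 integers whose partner 42−x falls outside [1,29].
By pigeonhole, treating each of those 21 groups as a pigeonhole, one can pick one integer per group — 21 integers — with no two summing to 42.
The 22nd integer lands in an occupied pair, forcing a sum of 42.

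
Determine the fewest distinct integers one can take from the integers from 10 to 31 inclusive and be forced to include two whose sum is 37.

14

A set avoiding the sum 37 can contain at most one of each pair {x, 37−x}, plus the 4 elements whose complement lies outside the range.
The integers 19, …, 31 (13 of them) are such a set: any two sum to at least 19+20 = 39 > 37.
By the pigeonhole principle, any 14th integer completes one of the 9 pairs, so 14 choices force a sum of 37.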